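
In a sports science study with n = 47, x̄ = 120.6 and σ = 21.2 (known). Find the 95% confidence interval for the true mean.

CI = x̄ ± z*(σ/√n) = 120.6 ± 1.96(21.2/√47) = 120.6 ± 6.06 = (114.54, 126.66)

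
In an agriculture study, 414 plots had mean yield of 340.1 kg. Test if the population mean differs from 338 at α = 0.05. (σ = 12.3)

z = (x̄ - μ₀)/(σ/√n) = (340.1 - 338)/(12.3/√414) = 3.474. Critical value: ±1.96. Since |3.474| > 1.96, Reject H₀.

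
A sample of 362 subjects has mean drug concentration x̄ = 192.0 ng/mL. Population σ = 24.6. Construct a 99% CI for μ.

CI = x̄ ± z*(σ/√n) = 192.0 ± 2.576(24.6/√362) = 192.0 ± 3.33 = (188.67, 195.33)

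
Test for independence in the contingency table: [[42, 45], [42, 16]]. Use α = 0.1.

χ² = 8.32. df = 1, critical = 2.706. Reject H₀. Variables are dependent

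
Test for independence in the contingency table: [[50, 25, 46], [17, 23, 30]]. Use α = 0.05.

χ² = 6.555. df = 2, critical = 5.991. Reject H₀. Variables are dependent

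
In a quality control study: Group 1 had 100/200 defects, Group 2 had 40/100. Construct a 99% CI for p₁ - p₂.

p̂₁ = 0.5, p̂₂ = 0.4. Difference = 0.1. CI = (-0.056, 0.256)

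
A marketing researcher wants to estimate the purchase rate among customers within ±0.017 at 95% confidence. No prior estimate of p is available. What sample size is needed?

Conservative approach: use p = 0.5 (maximizes p(1-p) = 0.25). n = z²(0.25)/E² = 1.96²×0.25/0.017² = 3323.2 → n = 3324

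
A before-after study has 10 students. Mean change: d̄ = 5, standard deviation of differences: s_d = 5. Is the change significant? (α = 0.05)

t = d̄/(s_d/√n) = 5/(5/√10) = 3.162. df = 9, critical t = ±2.262. Reject H₀.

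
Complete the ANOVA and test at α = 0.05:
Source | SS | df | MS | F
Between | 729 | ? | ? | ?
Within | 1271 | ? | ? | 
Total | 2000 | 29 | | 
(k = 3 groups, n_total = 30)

df_between = 2, df_within = 27. MS_between = 364.5, MS_within = 47.07. F = 7.743, F_crit ≈ 3.354. Reject H₀.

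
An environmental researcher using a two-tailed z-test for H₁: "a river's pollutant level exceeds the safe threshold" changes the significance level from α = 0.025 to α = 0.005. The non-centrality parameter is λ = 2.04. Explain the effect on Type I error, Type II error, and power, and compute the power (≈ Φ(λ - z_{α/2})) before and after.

Decreasing α from 0.025 to 0.005:
• Type I error rate decreases (α is the Type I rate by definition).
• Critical value moves from z_{α/2} = 2.241 to 2.807, so power = Φ(λ - z_{α/2}) goes from Φ(2.04 - 2.241) = 0.42 to Φ(2.04 - 2.807) = 0.222.
• Type II error rate β = 1 - power therefore increases (0.58 → 0.778).
Appropriate when false positives are costly — here, shutting down a compliant factory unnecessarily.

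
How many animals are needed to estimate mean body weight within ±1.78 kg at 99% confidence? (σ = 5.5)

n = (z*σ/E)² = (2.576×5.5/1.78)² = 63.4 → n = 64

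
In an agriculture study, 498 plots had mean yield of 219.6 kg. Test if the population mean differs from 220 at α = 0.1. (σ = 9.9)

z = (x̄ - μ₀)/(σ/√n) = (219.6 - 220)/(9.9/√498) = -0.902. Critical value: ±1.645. Since |-0.902| ≤ 1.645, Fail to reject H₀.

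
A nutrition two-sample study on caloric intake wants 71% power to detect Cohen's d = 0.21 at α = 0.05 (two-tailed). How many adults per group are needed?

z_{α/2} = 1.96, z_β = Φ⁻¹(0.71) = 0.553. For small effect (d = 0.21): n per group = 2(z_{α/2} + z_β)²/d² = 2(1.96 + 0.553)²/0.21² = 286.4 → 287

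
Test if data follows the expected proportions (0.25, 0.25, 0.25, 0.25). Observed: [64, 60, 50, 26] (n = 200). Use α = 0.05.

Expected: [50.0, 50.0, 50.0, 50.0]. χ² = 17.44. df = 3, critical = 7.815. Reject H₀.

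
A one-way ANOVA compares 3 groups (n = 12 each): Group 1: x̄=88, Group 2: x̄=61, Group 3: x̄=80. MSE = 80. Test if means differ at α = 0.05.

Grand mean = 76.33. SS_between = 4616.0, MS_between = 2308.0. F = 28.85, F_crit ≈ 3.285. Reject H₀.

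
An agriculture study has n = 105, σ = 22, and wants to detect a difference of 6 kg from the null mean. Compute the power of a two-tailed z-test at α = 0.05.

SE = σ/√n = 22/√105 = 2.147. Non-centrality λ = d/SE = 6/2.147 = 2.795. Power ≈ Φ(λ - z_{α/2}) = Φ(2.795 - 1.96) = Φ(0.835) = 0.798.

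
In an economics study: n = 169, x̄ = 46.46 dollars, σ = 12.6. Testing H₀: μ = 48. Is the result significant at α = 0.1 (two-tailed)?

z = (46.46 - 48)/(12.6/√169) = -1.589. Since |z| ≤ 1.645, not significant at α = 0.1.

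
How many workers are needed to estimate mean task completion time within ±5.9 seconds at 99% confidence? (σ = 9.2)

n = (z*σ/E)² = (2.576×9.2/5.9)² = 16.1 → n = 17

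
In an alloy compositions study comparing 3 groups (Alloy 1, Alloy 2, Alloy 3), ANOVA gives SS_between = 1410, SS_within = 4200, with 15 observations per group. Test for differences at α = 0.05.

df_between = 2, df_within = 42. F = MS_between/MS_within = 705.0/100.0 = 7.05. F_crit ≈ 3.22. Reject H₀. At least one mean differs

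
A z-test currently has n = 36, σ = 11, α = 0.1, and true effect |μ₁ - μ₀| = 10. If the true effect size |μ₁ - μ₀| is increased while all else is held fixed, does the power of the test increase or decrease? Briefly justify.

Power increases: a larger true effect increases the non-centrality λ = |μ₁ - μ₀|/(σ/√n).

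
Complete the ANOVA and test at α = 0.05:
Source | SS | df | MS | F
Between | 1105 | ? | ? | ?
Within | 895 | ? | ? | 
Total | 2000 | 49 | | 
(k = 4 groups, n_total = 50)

df_between = 3, df_within = 46. MS_between = 368.33, MS_within = 19.46. F = 18.931, F_crit ≈ 2.807. Reject H₀.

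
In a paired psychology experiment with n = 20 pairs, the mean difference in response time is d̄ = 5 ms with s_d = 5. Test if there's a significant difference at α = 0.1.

t = d̄/(s_d/√n) = 5/(5/√20) = 4.472. df = 19, critical t = ±1.729. Reject H₀.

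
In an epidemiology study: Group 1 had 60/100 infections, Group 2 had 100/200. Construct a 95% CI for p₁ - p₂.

p̂₁ = 0.6, p̂₂ = 0.5. Difference = 0.1. CI = (-0.018, 0.218)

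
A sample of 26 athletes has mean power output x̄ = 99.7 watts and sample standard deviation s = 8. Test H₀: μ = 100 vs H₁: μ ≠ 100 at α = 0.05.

t = (x̄ - μ₀)/(s/√n) = (99.7 - 100)/(8/√26) = -0.191. df = 25, critical t = ±2.06. Fail to reject H₀.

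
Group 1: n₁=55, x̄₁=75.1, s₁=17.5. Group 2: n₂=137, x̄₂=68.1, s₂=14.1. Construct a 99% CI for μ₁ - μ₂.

Difference = 7.0. SE = √(17.5²/55 + 14.1²/137) = 2.649. CI = (0.18, 13.82)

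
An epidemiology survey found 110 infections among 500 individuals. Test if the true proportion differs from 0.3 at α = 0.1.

p̂ = 0.22, p₀ = 0.3. z = (p̂ - p₀)/√(p₀(1-p₀)/n) = -3.904. Critical: ±1.645. Reject H₀.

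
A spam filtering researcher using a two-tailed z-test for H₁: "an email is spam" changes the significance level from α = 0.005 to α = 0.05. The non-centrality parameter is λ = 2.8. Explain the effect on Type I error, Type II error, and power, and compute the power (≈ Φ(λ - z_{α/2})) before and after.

Increasing α from 0.005 to 0.05:
• Type I error rate increases (α is the Type I rate by definition).
• Critical value moves from z_{α/2} = 2.807 to 1.96, so power = Φ(λ - z_{α/2}) goes from Φ(2.8 - 2.807) = 0.497 to Φ(2.8 - 1.96) = 0.8.
• Type II error rate β = 1 - power therefore decreases (0.503 → 0.2).
Appropriate when false negatives are costly — here, a spam email lands in the inbox.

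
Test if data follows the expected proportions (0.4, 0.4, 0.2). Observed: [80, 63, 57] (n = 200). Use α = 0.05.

Expected: [80.0, 80.0, 40.0]. χ² = 10.837. df = 2, critical = 5.991. Reject H₀.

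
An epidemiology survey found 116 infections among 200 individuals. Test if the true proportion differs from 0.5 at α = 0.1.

p̂ = 0.58, p₀ = 0.5. z = (p̂ - p₀)/√(p₀(1-p₀)/n) = 2.263. Critical: ±1.645. Reject H₀.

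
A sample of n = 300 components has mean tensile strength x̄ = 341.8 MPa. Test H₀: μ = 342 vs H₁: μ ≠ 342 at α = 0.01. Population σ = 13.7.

z = (x̄ - μ₀)/(σ/√n) = (341.8 - 342)/(13.7/√300) = -0.253. Critical value: ±2.576. Since |-0.253| ≤ 2.576, Fail to reject H₀.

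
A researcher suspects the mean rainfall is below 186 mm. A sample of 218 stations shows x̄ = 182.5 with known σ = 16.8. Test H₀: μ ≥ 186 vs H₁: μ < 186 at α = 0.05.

z = -3.076. Critical value: -1.645. Reject H₀.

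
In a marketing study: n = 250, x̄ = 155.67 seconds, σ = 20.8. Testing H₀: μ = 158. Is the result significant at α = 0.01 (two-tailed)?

z = (155.67 - 158)/(20.8/√250) = -1.771. Since |z| ≤ 2.576, not significant at α = 0.01.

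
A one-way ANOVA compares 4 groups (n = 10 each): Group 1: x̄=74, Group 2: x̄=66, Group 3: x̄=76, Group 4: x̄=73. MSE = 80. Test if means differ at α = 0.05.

Grand mean = 72.25. SS_between = 567.5, MS_between = 189.17. F = 2.365, F_crit ≈ 2.866. Fail to reject H₀.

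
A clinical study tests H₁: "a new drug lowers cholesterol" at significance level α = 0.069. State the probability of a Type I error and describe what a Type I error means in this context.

P(Type I error) = α = 0.069. A Type I error is rejecting H₀ when H₀ is actually true (false positive) — here, concluding that a new drug lowers cholesterol when in fact this is not the case. Consequence: approving an ineffective drug — patients take a useless medication and may skip effective alternatives.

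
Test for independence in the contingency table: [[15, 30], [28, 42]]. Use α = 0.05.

χ² = 0.52. df = 1, critical = 3.841. Fail to reject H₀. No evidence of dependence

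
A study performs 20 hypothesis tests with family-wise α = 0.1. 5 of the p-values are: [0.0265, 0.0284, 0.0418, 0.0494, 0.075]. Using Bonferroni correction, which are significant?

Bonferroni α = 0.1/20 = 0.005. None of the given p-values are significant.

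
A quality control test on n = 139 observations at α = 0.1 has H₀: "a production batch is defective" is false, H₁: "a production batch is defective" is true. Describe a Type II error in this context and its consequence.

Type II error: failing to reject H₀ when it is false — concluding that a production batch is defective is not supported when in fact it is. Consequence: shipping a defective batch — faulty products reach customers.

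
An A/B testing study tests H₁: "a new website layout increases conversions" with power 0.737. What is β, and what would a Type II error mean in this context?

β = 1 - power = 1 - 0.737 = 0.263. A Type II error is failing to reject H₀ when H₀ is false (false negative) — here, failing to conclude that a new website layout increases conversions when in fact it is true. Consequence: discarding a layout that would have improved conversions — lost revenue.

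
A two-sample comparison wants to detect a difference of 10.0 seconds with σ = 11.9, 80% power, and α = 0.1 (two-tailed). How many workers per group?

n per group = 2(z_α/2 + z_β)²σ²/d² = 2×(1.645 + 0.84)²×11.9²/10.0² = 17.5 → n = 18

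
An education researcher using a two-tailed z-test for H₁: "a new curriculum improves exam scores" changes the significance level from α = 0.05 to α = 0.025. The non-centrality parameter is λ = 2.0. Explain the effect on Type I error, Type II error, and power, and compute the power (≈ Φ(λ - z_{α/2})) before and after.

Decreasing α from 0.05 to 0.025:
• Type I error rate decreases (α is the Type I rate by definition).
• Critical value moves from z_{α/2} = 1.96 to 2.241, so power = Φ(λ - z_{α/2}) goes from Φ(2.0 - 1.96) = 0.516 to Φ(2.0 - 2.241) = 0.405.
• Type II error rate β = 1 - power therefore increases (0.484 → 0.595).
Appropriate when false positives are costly — here, adopting a curriculum that gives no real benefit — disruption for nothing.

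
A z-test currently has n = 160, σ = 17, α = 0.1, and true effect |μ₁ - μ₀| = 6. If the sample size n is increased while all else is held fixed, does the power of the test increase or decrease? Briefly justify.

Power increases: a larger n shrinks the standard error σ/√n, moving the sampling distribution under H₁ further from the critical value.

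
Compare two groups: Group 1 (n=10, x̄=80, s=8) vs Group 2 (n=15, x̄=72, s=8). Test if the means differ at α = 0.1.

Pooled sp = 8.0. t = 2.449, df = 23. Critical t = ±1.714. Reject H₀.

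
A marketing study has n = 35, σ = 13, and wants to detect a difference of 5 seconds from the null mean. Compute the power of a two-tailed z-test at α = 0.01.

SE = σ/√n = 13/√35 = 2.197. Non-centrality λ = d/SE = 5/2.197 = 2.275. Power ≈ Φ(λ - z_{α/2}) = Φ(2.275 - 2.576) = Φ(-0.301) = 0.382.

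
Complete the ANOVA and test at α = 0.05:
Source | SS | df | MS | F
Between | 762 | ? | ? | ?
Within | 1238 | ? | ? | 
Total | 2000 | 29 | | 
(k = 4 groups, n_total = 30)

df_between = 3, df_within = 26. MS_between = 254.0, MS_within = 47.62. F = 5.334, F_crit ≈ 2.975. Reject H₀.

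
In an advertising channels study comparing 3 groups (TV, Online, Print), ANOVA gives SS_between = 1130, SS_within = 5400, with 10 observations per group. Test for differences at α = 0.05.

df_between = 2, df_within = 27. F = MS_between/MS_within = 565.0/200.0 = 2.825. F_crit ≈ 3.354. Fail to reject H₀.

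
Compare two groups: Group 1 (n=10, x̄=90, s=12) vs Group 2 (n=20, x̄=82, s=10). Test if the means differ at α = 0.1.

Pooled sp = 10.68. t = 1.933, df = 28. Critical t = ±1.701. Reject H₀.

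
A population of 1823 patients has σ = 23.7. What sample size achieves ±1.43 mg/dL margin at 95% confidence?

Without FPC: n₀ = (1.96×23.7/1.43)² = 1055.205. With FPC: n = n₀N/(n₀+N-1) = 668.6 → n = 669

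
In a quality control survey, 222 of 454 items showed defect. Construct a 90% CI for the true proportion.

p̂ = 0.489. CI = p̂ ± z*√(p̂(1-p̂)/n) = (0.45, 0.528)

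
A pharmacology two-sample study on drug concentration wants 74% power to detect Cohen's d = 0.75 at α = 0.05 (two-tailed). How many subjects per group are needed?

z_{α/2} = 1.96, z_β = Φ⁻¹(0.74) = 0.643. For medium effect (d = 0.75): n per group = 2(z_{α/2} + z_β)²/d² = 2(1.96 + 0.643)²/0.75² = 24.1 → 25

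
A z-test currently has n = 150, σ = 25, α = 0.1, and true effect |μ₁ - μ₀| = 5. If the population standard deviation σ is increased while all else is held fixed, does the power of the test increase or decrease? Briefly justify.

Power decreases: a larger σ inflates the standard error σ/√n, pulling the sampling distribution under H₁ back toward the critical value.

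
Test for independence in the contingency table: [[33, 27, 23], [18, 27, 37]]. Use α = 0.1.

χ² = 7.673. df = 2, critical = 4.605. Reject H₀. Variables are dependent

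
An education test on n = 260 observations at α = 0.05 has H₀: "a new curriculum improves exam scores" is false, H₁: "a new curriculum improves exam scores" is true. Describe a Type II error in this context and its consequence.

Type II error: failing to reject H₀ when it is false — concluding that a new curriculum improves exam scores is not supported when in fact it is. Consequence: keeping the old curriculum when the new one would have helped students.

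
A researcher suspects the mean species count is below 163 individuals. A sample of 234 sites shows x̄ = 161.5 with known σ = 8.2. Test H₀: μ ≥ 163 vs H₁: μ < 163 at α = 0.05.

z = -2.798. Critical value: -1.645. Reject H₀.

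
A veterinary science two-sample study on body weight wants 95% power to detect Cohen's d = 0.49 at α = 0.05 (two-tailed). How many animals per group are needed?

z_{α/2} = 1.96, z_β = Φ⁻¹(0.95) = 1.645. For small effect (d = 0.49): n per group = 2(z_{α/2} + z_β)²/d² = 2(1.96 + 1.645)²/0.49² = 108.3 → 109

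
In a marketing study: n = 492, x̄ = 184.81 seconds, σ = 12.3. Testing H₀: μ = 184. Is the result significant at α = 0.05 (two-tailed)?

z = (184.81 - 184)/(12.3/√492) = 1.461. Since |z| ≤ 1.96, not significant at α = 0.05.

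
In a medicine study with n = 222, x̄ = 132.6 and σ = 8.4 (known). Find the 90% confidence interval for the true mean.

CI = x̄ ± z*(σ/√n) = 132.6 ± 1.645(8.4/√222) = 132.6 ± 0.93 = (131.67, 133.53)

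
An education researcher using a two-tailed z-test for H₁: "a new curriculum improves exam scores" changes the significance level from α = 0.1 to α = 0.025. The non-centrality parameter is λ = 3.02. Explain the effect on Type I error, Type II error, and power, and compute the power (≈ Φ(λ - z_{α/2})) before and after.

Decreasing α from 0.1 to 0.025:
• Type I error rate decreases (α is the Type I rate by definition).
• Critical value moves from z_{α/2} = 1.645 to 2.241, so power = Φ(λ - z_{α/2}) goes from Φ(3.02 - 1.645) = 0.915 to Φ(3.02 - 2.241) = 0.782.
• Type II error rate β = 1 - power therefore increases (0.085 → 0.218).
Appropriate when false positives are costly — here, adopting a curriculum that gives no real benefit — disruption for nothing.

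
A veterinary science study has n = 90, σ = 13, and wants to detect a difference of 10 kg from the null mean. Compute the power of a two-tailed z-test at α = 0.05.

SE = σ/√n = 13/√90 = 1.37. Non-centrality λ = d/SE = 10/1.37 = 7.298. Power ≈ Φ(λ - z_{α/2}) = Φ(7.298 - 1.96) = Φ(5.338) = 1.0.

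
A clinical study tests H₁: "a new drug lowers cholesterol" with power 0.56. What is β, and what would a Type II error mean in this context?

β = 1 - power = 1 - 0.56 = 0.44. A Type II error is failing to reject H₀ when H₀ is false (false negative) — here, failing to conclude that a new drug lowers cholesterol when in fact it is true. Consequence: shelving an effective drug — patients miss out on a treatment that would have helped.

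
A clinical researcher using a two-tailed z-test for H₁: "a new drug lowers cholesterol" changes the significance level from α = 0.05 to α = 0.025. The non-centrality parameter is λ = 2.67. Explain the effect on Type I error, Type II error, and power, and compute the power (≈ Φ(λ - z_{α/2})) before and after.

Decreasing α from 0.05 to 0.025:
• Type I error rate decreases (α is the Type I rate by definition).
• Critical value moves from z_{α/2} = 1.96 to 2.241, so power = Φ(λ - z_{α/2}) goes from Φ(2.67 - 1.96) = 0.761 to Φ(2.67 - 2.241) = 0.666.
• Type II error rate β = 1 - power therefore increases (0.239 → 0.334).
Appropriate when false positives are costly — here, approving an ineffective drug — patients take a useless medication and may skip effective alternatives.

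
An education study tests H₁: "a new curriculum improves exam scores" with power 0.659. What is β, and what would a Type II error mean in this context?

β = 1 - power = 1 - 0.659 = 0.341. A Type II error is failing to reject H₀ when H₀ is false (false negative) — here, failing to conclude that a new curriculum improves exam scores when in fact it is true. Consequence: keeping the old curriculum when the new one would have helped students.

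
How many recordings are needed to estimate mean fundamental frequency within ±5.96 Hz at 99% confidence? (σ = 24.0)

n = (z*σ/E)² = (2.576×24.0/5.96)² = 107.6 → n = 108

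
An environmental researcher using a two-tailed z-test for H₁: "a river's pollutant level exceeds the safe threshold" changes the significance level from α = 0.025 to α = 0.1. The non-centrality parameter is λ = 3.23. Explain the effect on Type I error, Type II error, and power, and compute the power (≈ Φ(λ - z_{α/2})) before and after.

Increasing α from 0.025 to 0.1:
• Type I error rate increases (α is the Type I rate by definition).
• Critical value moves from z_{α/2} = 2.241 to 1.645, so power = Φ(λ - z_{α/2}) goes from Φ(3.23 - 2.241) = 0.839 to Φ(3.23 - 1.645) = 0.944.
• Type II error rate β = 1 - power therefore decreases (0.161 → 0.056).
Appropriate when false negatives are costly — here, allowing unsafe pollution to continue.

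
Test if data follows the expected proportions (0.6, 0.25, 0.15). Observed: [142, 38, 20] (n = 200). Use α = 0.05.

Expected: [120.0, 50.0, 30.0]. χ² = 10.247. df = 2, critical = 5.991. Reject H₀.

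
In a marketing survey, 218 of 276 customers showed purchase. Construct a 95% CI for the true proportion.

p̂ = 0.79. CI = p̂ ± z*√(p̂(1-p̂)/n) = (0.742, 0.838)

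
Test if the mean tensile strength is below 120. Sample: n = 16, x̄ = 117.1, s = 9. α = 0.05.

t = (117.1 - 120)/(9/√16) = -1.289, df = 15. Critical t = -1.753. Fail to reject H₀.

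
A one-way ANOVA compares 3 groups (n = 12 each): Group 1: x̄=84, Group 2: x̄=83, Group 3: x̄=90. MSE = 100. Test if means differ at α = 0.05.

Grand mean = 85.67. SS_between = 344.0, MS_between = 172.0. F = 1.72, F_crit ≈ 3.285. Fail to reject H₀.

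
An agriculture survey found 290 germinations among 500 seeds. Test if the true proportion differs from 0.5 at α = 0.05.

p̂ = 0.58, p₀ = 0.5. z = (p̂ - p₀)/√(p₀(1-p₀)/n) = 3.578. Critical: ±1.96. Reject H₀.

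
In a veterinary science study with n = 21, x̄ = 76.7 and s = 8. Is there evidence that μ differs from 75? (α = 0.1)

t = (x̄ - μ₀)/(s/√n) = (76.7 - 75)/(8/√21) = 0.974. df = 20, critical t = ±1.725. Fail to reject H₀.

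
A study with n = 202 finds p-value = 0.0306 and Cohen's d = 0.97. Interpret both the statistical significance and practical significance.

Statistically significant (p = 0.0306 < 0.05). Cohen's d = 0.97 indicates a large effect size. Both statistical and practical significance should be considered.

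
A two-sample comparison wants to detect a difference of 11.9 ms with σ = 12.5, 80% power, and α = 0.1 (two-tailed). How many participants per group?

n per group = 2(z_α/2 + z_β)²σ²/d² = 2×(1.645 + 0.84)²×12.5²/11.9² = 13.6 → n = 14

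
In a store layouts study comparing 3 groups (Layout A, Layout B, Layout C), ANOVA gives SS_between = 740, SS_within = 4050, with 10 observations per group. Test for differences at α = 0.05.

df_between = 2, df_within = 27. F = MS_between/MS_within = 370.0/150.0 = 2.467. F_crit ≈ 3.354. Fail to reject H₀.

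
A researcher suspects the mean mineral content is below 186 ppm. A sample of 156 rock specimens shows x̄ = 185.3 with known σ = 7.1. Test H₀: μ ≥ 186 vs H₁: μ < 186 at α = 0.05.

z = -1.231. Critical value: -1.645. Fail to reject H₀.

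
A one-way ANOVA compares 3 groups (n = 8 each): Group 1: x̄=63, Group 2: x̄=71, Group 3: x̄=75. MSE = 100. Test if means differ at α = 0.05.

Grand mean = 69.67. SS_between = 597.33, MS_between = 298.67. F = 2.987, F_crit ≈ 3.467. Fail to reject H₀.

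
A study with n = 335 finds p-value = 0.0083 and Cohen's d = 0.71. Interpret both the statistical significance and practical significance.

Statistically significant (p = 0.0083 < 0.05). Cohen's d = 0.71 indicates a medium effect size. Both statistical and practical significance should be considered.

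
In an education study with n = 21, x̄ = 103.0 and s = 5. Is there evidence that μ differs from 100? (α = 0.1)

t = (x̄ - μ₀)/(s/√n) = (103.0 - 100)/(5/√21) = 2.75. df = 20, critical t = ±1.725. Reject H₀.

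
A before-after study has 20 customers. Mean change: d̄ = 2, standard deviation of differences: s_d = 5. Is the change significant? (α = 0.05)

t = d̄/(s_d/√n) = 2/(5/√20) = 1.789. df = 19, critical t = ±2.093. Fail to reject H₀.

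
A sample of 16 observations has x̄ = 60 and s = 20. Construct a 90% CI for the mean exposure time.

CI = x̄ ± t*(s/√n) = 60 ± 1.753(20/√16) = (51.23, 68.77)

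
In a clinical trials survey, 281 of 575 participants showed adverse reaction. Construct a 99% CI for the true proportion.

p̂ = 0.489. CI = p̂ ± z*√(p̂(1-p̂)/n) = (0.435, 0.542)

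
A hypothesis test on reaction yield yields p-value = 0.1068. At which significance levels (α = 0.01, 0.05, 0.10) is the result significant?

p = 0.1068. Not significant at any of the given levels.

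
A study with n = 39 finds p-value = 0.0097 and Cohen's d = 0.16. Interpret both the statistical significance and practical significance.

Statistically significant (p = 0.0097 < 0.05). Cohen's d = 0.16 indicates a very small effect size. Both statistical and practical significance should be considered.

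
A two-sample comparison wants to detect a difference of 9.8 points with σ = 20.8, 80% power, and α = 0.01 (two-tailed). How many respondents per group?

n per group = 2(z_α/2 + z_β)²σ²/d² = 2×(2.576 + 0.84)²×20.8²/9.8² = 105.1 → n = 106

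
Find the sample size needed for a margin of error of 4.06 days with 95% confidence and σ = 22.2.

n = (z*σ/E)² = (1.96×22.2/4.06)² = 114.9 → n = 115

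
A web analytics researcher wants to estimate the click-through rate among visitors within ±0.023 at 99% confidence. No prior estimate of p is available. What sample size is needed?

Conservative approach: use p = 0.5 (maximizes p(1-p) = 0.25). n = z²(0.25)/E² = 2.576²×0.25/0.023² = 3136.0 → n = 3136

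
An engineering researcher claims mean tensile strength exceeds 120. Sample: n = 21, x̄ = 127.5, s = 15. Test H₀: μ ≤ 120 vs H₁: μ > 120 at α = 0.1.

t = (127.5 - 120)/(15/√21) = 2.291, df = 20. Critical t = 1.325. Reject H₀.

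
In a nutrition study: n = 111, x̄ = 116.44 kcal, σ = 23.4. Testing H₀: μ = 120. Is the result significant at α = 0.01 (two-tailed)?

z = (116.44 - 120)/(23.4/√111) = -1.603. Since |z| ≤ 2.576, not significant at α = 0.01.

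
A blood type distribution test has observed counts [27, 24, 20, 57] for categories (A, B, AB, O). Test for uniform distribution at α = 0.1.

Expected = 32 each. χ² = Σ(O-E)²/E = 26.812. df = 3, critical value = 6.251. Reject H₀.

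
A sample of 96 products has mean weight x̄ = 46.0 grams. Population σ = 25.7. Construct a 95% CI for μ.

CI = x̄ ± z*(σ/√n) = 46.0 ± 1.96(25.7/√96) = 46.0 ± 5.14 = (40.86, 51.14)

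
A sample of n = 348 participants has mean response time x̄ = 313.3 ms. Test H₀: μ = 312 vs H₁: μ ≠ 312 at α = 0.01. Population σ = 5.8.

z = (x̄ - μ₀)/(σ/√n) = (313.3 - 312)/(5.8/√348) = 4.181. Critical value: ±2.576. Since |4.181| > 2.576, Reject H₀.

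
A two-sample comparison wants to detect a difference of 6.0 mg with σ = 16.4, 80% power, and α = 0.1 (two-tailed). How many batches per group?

n per group = 2(z_α/2 + z_β)²σ²/d² = 2×(1.645 + 0.84)²×16.4²/6.0² = 92.3 → n = 93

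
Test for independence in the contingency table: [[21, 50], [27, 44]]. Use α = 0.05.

χ² = 1.133. df = 1, critical = 3.841. Fail to reject H₀. No evidence of dependence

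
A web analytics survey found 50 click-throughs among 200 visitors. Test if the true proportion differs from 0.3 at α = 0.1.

p̂ = 0.25, p₀ = 0.3. z = (p̂ - p₀)/√(p₀(1-p₀)/n) = -1.543. Critical: ±1.645. Fail to reject H₀.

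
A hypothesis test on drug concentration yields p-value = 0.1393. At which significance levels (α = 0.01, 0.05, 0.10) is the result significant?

p = 0.1393. Not significant at any of the given levels.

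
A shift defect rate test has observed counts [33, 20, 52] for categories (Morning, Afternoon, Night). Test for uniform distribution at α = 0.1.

Expected = 35 each. χ² = Σ(O-E)²/E = 14.8. df = 2, critical value = 4.605. Reject H₀.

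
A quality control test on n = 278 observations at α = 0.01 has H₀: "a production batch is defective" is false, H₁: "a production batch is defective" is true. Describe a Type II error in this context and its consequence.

Type II error: failing to reject H₀ when it is false — concluding that a production batch is defective is not supported when in fact it is. Consequence: shipping a defective batch — faulty products reach customers.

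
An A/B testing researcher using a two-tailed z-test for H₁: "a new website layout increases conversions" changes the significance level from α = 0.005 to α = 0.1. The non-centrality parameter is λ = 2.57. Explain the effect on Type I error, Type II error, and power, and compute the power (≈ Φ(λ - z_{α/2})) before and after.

Increasing α from 0.005 to 0.1:
• Type I error rate increases (α is the Type I rate by definition).
• Critical value moves from z_{α/2} = 2.807 to 1.645, so power = Φ(λ - z_{α/2}) goes from Φ(2.57 - 2.807) = 0.406 to Φ(2.57 - 1.645) = 0.823.
• Type II error rate β = 1 - power therefore decreases (0.594 → 0.177).
Appropriate when false negatives are costly — here, discarding a layout that would have improved conversions — lost revenue.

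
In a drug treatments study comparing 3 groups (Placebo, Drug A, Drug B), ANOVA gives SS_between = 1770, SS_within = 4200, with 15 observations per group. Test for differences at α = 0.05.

df_between = 2, df_within = 42. F = MS_between/MS_within = 885.0/100.0 = 8.85. F_crit ≈ 3.22. Reject H₀. At least one mean differs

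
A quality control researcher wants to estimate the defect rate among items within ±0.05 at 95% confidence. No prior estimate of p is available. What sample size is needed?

Conservative approach: use p = 0.5 (maximizes p(1-p) = 0.25). n = z²(0.25)/E² = 1.96²×0.25/0.05² = 384.2 → n = 385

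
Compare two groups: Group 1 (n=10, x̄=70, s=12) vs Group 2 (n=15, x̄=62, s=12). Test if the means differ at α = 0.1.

Pooled sp = 12.0. t = 1.633, df = 23. Critical t = ±1.714. Fail to reject H₀.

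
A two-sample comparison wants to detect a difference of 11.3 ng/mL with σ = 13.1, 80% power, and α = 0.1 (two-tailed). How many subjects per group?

n per group = 2(z_α/2 + z_β)²σ²/d² = 2×(1.645 + 0.84)²×13.1²/11.3² = 16.6 → n = 17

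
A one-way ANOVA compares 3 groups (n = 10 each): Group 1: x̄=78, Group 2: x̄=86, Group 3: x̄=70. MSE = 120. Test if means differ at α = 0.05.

Grand mean = 78.0. SS_between = 1280.0, MS_between = 640.0. F = 5.333, F_crit ≈ 3.354. Reject H₀.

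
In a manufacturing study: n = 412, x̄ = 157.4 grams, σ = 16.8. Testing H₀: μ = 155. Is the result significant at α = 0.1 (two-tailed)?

z = (157.4 - 155)/(16.8/√412) = 2.9. Since |z| > 1.645, significant at α = 0.1.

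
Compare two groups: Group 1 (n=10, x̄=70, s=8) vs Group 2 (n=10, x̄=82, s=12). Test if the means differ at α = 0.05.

Pooled sp = 10.2. t = -2.631, df = 18. Critical t = ±2.101. Reject H₀.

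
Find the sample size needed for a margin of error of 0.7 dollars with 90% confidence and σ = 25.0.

n = (z*σ/E)² = (1.645×25.0/0.7)² = 3451.6 → n = 3452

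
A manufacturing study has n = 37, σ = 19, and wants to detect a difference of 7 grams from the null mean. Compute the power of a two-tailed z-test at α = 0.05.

SE = σ/√n = 19/√37 = 3.124. Non-centrality λ = d/SE = 7/3.124 = 2.241. Power ≈ Φ(λ - z_{α/2}) = Φ(2.241 - 1.96) = Φ(0.281) = 0.611.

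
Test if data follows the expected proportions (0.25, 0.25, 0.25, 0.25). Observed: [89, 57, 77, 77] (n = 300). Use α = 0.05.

Expected: [75.0, 75.0, 75.0, 75.0]. χ² = 7.04. df = 3, critical = 7.815. Fail to reject H₀.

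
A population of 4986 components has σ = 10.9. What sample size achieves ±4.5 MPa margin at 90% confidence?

Without FPC: n₀ = (1.645×10.9/4.5)² = 15.877. With FPC: n = n₀N/(n₀+N-1) = 15.8 → n = 16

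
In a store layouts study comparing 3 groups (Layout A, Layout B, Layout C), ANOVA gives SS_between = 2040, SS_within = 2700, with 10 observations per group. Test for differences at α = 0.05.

df_between = 2, df_within = 27. F = MS_between/MS_within = 1020.0/100.0 = 10.2. F_crit ≈ 3.354. Reject H₀. At least one mean differs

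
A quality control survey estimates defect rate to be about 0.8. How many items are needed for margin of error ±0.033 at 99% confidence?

n = z²p(1-p)/E² = 2.576²×0.8×0.2/0.033² = 975.0 → n = 975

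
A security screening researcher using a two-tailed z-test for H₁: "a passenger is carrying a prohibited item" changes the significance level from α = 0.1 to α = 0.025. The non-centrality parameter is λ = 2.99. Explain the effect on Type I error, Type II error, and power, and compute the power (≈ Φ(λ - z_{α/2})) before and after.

Decreasing α from 0.1 to 0.025:
• Type I error rate decreases (α is the Type I rate by definition).
• Critical value moves from z_{α/2} = 1.645 to 2.241, so power = Φ(λ - z_{α/2}) goes from Φ(2.99 - 1.645) = 0.911 to Φ(2.99 - 2.241) = 0.773.
• Type II error rate β = 1 - power therefore increases (0.089 → 0.227).
Appropriate when false positives are costly — here, detaining an innocent passenger — delay and inconvenience.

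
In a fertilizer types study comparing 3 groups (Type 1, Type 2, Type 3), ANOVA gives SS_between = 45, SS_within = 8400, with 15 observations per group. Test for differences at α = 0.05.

df_between = 2, df_within = 42. F = MS_between/MS_within = 22.5/200.0 = 0.113. F_crit ≈ 3.22. Fail to reject H₀.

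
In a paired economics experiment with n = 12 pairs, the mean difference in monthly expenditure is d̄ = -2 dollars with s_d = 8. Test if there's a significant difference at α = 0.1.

t = d̄/(s_d/√n) = -2/(8/√12) = -0.866. df = 11, critical t = ±1.796. Fail to reject H₀.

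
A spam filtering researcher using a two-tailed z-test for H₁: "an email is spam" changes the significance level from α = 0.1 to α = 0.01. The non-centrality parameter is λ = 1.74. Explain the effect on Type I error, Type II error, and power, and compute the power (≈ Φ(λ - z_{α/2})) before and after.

Decreasing α from 0.1 to 0.01:
• Type I error rate decreases (α is the Type I rate by definition).
• Critical value moves from z_{α/2} = 1.645 to 2.576, so power = Φ(λ - z_{α/2}) goes from Φ(1.74 - 1.645) = 0.538 to Φ(1.74 - 2.576) = 0.202.
• Type II error rate β = 1 - power therefore increases (0.462 → 0.798).
Appropriate when false positives are costly — here, a legitimate email is sent to the spam folder and the user misses it.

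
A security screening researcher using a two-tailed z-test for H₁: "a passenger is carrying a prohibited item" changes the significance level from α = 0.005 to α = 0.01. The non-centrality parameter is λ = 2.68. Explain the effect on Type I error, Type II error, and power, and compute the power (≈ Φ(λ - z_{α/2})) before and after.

Increasing α from 0.005 to 0.01:
• Type I error rate increases (α is the Type I rate by definition).
• Critical value moves from z_{α/2} = 2.807 to 2.576, so power = Φ(λ - z_{α/2}) goes from Φ(2.68 - 2.807) = 0.449 to Φ(2.68 - 2.576) = 0.541.
• Type II error rate β = 1 - power therefore decreases (0.551 → 0.459).
Appropriate when false negatives are costly — here, letting a prohibited item through — security breach.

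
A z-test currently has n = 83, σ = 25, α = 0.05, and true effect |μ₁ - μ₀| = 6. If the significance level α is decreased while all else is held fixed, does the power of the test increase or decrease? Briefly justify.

Power decreases: a smaller α raises the critical value, so less of the H₁ sampling distribution falls in the rejection region.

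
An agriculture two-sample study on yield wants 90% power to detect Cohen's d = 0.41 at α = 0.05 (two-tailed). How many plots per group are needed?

z_{α/2} = 1.96, z_β = Φ⁻¹(0.9) = 1.282. For small effect (d = 0.41): n per group = 2(z_{α/2} + z_β)²/d² = 2(1.96 + 1.282)²/0.41² = 125.1 → 126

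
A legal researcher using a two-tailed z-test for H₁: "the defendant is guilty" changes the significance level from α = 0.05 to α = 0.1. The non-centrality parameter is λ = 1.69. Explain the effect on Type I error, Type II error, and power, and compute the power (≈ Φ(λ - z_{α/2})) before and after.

Increasing α from 0.05 to 0.1:
• Type I error rate increases (α is the Type I rate by definition).
• Critical value moves from z_{α/2} = 1.96 to 1.645, so power = Φ(λ - z_{α/2}) goes from Φ(1.69 - 1.96) = 0.394 to Φ(1.69 - 1.645) = 0.518.
• Type II error rate β = 1 - power therefore decreases (0.606 → 0.482).
Appropriate when false negatives are costly — here, acquitting a guilty person.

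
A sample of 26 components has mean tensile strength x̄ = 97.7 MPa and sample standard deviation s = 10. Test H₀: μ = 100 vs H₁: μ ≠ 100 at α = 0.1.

t = (x̄ - μ₀)/(s/√n) = (97.7 - 100)/(10/√26) = -1.173. df = 25, critical t = ±1.708. Fail to reject H₀.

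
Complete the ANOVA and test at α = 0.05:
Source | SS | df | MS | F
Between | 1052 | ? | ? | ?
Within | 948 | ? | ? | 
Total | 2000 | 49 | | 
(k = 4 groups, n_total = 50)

df_between = 3, df_within = 46. MS_between = 350.67, MS_within = 20.61. F = 17.015, F_crit ≈ 2.807. Reject H₀.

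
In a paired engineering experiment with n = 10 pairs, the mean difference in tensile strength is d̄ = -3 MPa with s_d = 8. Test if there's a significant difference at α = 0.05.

t = d̄/(s_d/√n) = -3/(8/√10) = -1.186. df = 9, critical t = ±2.262. Fail to reject H₀.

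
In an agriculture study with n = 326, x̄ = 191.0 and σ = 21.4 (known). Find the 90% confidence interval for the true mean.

CI = x̄ ± z*(σ/√n) = 191.0 ± 1.645(21.4/√326) = 191.0 ± 1.95 = (189.05, 192.95)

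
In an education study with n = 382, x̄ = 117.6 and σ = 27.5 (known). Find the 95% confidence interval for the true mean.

CI = x̄ ± z*(σ/√n) = 117.6 ± 1.96(27.5/√382) = 117.6 ± 2.76 = (114.84, 120.36)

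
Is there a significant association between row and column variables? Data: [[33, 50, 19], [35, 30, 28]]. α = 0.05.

χ² = 6.38. df = 2, critical = 5.991. Reject H₀. Variables are dependent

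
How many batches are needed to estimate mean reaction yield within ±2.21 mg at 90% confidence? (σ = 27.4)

n = (z*σ/E)² = (1.645×27.4/2.21)² = 416.0 → n = 416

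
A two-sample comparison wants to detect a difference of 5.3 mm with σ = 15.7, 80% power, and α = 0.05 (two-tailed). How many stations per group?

n per group = 2(z_α/2 + z_β)²σ²/d² = 2×(1.96 + 0.84)²×15.7²/5.3² = 137.6 → n = 138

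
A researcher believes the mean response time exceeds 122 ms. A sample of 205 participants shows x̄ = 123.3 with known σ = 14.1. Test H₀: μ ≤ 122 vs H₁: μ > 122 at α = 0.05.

z = 1.32. Critical value: 1.645. Fail to reject H₀.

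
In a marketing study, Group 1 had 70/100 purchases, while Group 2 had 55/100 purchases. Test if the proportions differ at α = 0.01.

p̂₁ = 0.7, p̂₂ = 0.55, pooled p̂ = 0.625. z = 2.191. Critical: ±2.576. Fail to reject H₀.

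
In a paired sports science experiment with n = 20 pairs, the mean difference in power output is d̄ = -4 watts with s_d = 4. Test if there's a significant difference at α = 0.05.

t = d̄/(s_d/√n) = -4/(4/√20) = -4.472. df = 19, critical t = ±2.093. Reject H₀.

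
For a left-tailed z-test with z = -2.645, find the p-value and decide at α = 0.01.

p = P(Z < -2.645) = Φ(-2.645) ≈ 0.0041. Since p < 0.01, reject H₀ (significant) at α = 0.01.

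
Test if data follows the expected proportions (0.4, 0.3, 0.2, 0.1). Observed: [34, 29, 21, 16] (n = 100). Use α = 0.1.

Expected: [40.0, 30.0, 20.0, 10.0]. χ² = 4.583. df = 3, critical = 6.251. Fail to reject H₀.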